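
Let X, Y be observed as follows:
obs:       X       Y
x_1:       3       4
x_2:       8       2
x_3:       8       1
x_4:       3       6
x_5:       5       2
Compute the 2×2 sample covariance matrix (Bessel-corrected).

Step 1 — column means:
  mean(X) = (3 + 8 + 8 + 3 + 5) / 5 = 27/5 = 5.4
  mean(Y) = (4 + 2 + 1 + 6 + 2) / 5 = 15/5 = 3

Step 2 — sample covariance S[i,j] = (1/(n-1)) · Σ_k (x_{k,i} - mean_i) · (x_{k,j} - mean_j), with n-1 = 4.
  S[X,X] = ((-2.4)·(-2.4) + (2.6)·(2.6) + (2.6)·(2.6) + (-2.4)·(-2.4) + (-0.4)·(-0.4)) / 4 = 25.2/4 = 6.3
  S[X,Y] = ((-2.4)·(1) + (2.6)·(-1) + (2.6)·(-2) + (-2.4)·(3) + (-0.4)·(-1)) / 4 = -17/4 = -4.25
  S[Y,Y] = ((1)·(1) + (-1)·(-1) + (-2)·(-2) + (3)·(3) + (-1)·(-1)) / 4 = 16/4 = 4

S is symmetric (S[j,i] = S[i,j]). Assembling:

S = [[6.3, -4.25],
 [-4.25, 4]]


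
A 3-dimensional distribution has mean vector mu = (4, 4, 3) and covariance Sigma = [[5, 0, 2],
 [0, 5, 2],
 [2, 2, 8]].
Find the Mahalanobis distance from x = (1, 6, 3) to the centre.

Step 1 — centre the observation: (x - mu) = (-3, 2, 0).

Step 2 — invert Sigma (cofactor / det for 3×3, or solve directly):
  Sigma^{-1} = [[0.225, 0.025, -0.0625],
 [0.025, 0.225, -0.0625],
 [-0.0625, -0.0625, 0.1562]].

Step 3 — form the quadratic (x - mu)^T · Sigma^{-1} · (x - mu):
  Sigma^{-1} · (x - mu) = (-0.625, 0.375, 0.0625).
  (x - mu)^T · [Sigma^{-1} · (x - mu)] = (-3)·(-0.625) + (2)·(0.375) + (0)·(0.0625) = 2.625.

Step 4 — take square root: d = √(2.625) ≈ 1.6202.

d(x, mu) = √(2.625) ≈ 1.6202


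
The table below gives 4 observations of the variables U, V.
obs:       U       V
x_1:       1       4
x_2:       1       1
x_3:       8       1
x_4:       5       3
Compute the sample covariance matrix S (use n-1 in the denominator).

Step 1 — column means:
  mean(U) = (1 + 1 + 8 + 5) / 4 = 15/4 = 3.75
  mean(V) = (4 + 1 + 1 + 3) / 4 = 9/4 = 2.25

Step 2 — sample covariance S[i,j] = (1/(n-1)) · Σ_k (x_{k,i} - mean_i) · (x_{k,j} - mean_j), with n-1 = 3.
  S[U,U] = ((-2.75)·(-2.75) + (-2.75)·(-2.75) + (4.25)·(4.25) + (1.25)·(1.25)) / 3 = 34.75/3 = 11.5833
  S[U,V] = ((-2.75)·(1.75) + (-2.75)·(-1.25) + (4.25)·(-1.25) + (1.25)·(0.75)) / 3 = -5.75/3 = -1.9167
  S[V,V] = ((1.75)·(1.75) + (-1.25)·(-1.25) + (-1.25)·(-1.25) + (0.75)·(0.75)) / 3 = 6.75/3 = 2.25

S is symmetric (S[j,i] = S[i,j]). Assembling:

S = [[11.5833, -1.9167],
 [-1.9167, 2.25]]


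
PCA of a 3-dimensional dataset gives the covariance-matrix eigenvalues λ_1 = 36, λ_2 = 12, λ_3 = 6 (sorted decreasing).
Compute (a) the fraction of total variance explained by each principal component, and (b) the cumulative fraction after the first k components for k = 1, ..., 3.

Step 1 — total variance = trace(Sigma) = Σ λ_i = 36 + 12 + 6 = 54.

Step 2 — fraction explained by component i = λ_i / Σ λ:
  PC1: 36/54 = 0.6667
  PC2: 12/54 = 0.2222
  PC3: 6/54 = 0.1111

Step 3 — cumulative fraction after k components = (λ_1 + ... + λ_k) / Σ λ:
  k = 1: 36/54 = 0.6667
  k = 2: (36 + 12)/54 = 48/54 = 0.8889
  k = 3: (36 + 12 + 6)/54 = 54/54 = 1

Summary (fraction, with percent):

explained: PC1 0.6667 (66.67%), PC2 0.2222 (22.22%), PC3 0.1111 (11.11%);  cumulative: 0.6667, 0.8889, 1


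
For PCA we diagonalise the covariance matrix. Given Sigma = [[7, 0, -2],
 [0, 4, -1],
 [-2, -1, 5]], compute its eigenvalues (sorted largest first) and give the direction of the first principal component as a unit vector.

Step 1 — characteristic polynomial p(λ) = det(λI - Sigma) = λ³ - tr·λ² + c_1·λ - det, where tr = trace, c_1 = sum of the principal 2×2 minors, det = det(Sigma):
  tr = 7 + 4 + 5 = 16,
  c_1 = (7·4 - (0)²) + (7·5 - (-2)²) + (4·5 - (-1)²) = 28 + 31 + 19 = 78,
  det = 7·(4·5 - (-1)²) - (0)·((0)·5 - (-1)·(-2)) + (-2)·((0)·(-1) - 4·(-2)) = 7·(19) - (0)·(-2) + (-2)·(8) = 117.
  So p(λ) = λ³ - 16λ² + 78λ - 117.
Step 2 — look for an integer root (rational root theorem: any rational root is an integer divisor of 117). Testing λ = 3:
  p(3) = 27 - 144 + 234 - 117 = 0  ✓
  Dividing out (λ - 3): p(λ) = (λ - 3)(λ² - 13λ + 39).
Step 3 — remaining eigenvalues from the quadratic λ² - 13λ + 39 = 0:
  Δ = 13² - 4·39 = 169 - 156 = 13,  λ = (13 ± √13)/2 = (13 ± 3.6056)/2 ≈ 8.3028 or 4.6972.
  Sorted: λ_1 = 8.3028,  λ_2 = 4.6972,  λ_3 = 3  (check: sum = 16 = tr ✓).

Step 4 — unit eigenvector for λ_1 ≈ 8.3028: v spans the null space of (Sigma - λ_1 I), whose rows are
  r_1 = (-1.3028, 0, -2),  r_2 = (0, -4.3028, -1),  r_3 = (-2, -1, -3.3028).
  v is orthogonal to every row, so take v ∝ r_1 × r_2 = ((0)·(-1) - (-2)·(-4.3028), (-2)·(0) - (-1.3028)·(-1), (-1.3028)·(-4.3028) - (0)·(0)) ≈ (-8.6056, -1.3028, 5.6056).
  Rescale (multiply by -1 so the first nonzero entry is positive): u = (8.6056, 1.3028, -5.6056).
  ||u|| = √((8.6056)² + (1.3028)² + (-5.6056)²) = √(107.1749) ≈ 10.3525,  v_1 = u/||u|| ≈ (0.8313, 0.1258, -0.5415) (||v_1|| = 1).

λ_1 = 8.3028,  λ_2 = 4.6972,  λ_3 = 3;  v_1 ≈ (0.8313, 0.1258, -0.5415)


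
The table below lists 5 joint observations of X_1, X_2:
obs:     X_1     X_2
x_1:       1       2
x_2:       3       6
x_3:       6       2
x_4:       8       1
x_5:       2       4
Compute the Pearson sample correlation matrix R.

Step 1 — column means:
  mean(X_1) = (1 + 3 + 6 + 8 + 2) / 5 = 20/5 = 4
  mean(X_2) = (2 + 6 + 2 + 1 + 4) / 5 = 15/5 = 3

Step 2 — sample variances and covariances s[i,j] = (1/(n-1)) · Σ_k (x_{k,i} - mean_i) · (x_{k,j} - mean_j), with n-1 = 4:
  s[X_1,X_1] = ((-3)·(-3) + (-1)·(-1) + (2)·(2) + (4)·(4) + (-2)·(-2)) / 4 = 34/4 = 8.5
  s[X_1,X_2] = ((-3)·(-1) + (-1)·(3) + (2)·(-1) + (4)·(-2) + (-2)·(1)) / 4 = -12/4 = -3
  s[X_2,X_2] = ((-1)·(-1) + (3)·(3) + (-1)·(-1) + (-2)·(-2) + (1)·(1)) / 4 = 16/4 = 4
  Sample standard deviations s_i = √(s[i,i]):
  s(X_1) = √(8.5) = 2.9155
  s(X_2) = √(4) = 2

Step 3 — r_{ij} = s_{ij} / (s_i · s_j):
  r[X_1,X_1] = 1 (diagonal).
  r[X_1,X_2] = -3 / (2.9155 · 2) = -3 / 5.831 = -0.5145
  r[X_2,X_2] = 1 (diagonal).

R is symmetric with unit diagonal. Assembling:

R = [[1, -0.5145],
 [-0.5145, 1]]


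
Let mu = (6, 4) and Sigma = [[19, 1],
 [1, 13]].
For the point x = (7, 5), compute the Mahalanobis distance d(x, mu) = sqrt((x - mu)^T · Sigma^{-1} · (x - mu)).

Step 1 — centre the observation: (x - mu) = (1, 1).

Step 2 — invert Sigma. det(Sigma) = 19·13 - (1)² = 246.
  Sigma^{-1} = (1/det) · [[d, -b], [-b, a]] = [[0.0528, -0.0041],
 [-0.0041, 0.0772]].

Step 3 — form the quadratic (x - mu)^T · Sigma^{-1} · (x - mu):
  Sigma^{-1} · (x - mu) = (0.0488, 0.0732).
  (x - mu)^T · [Sigma^{-1} · (x - mu)] = (1)·(0.0488) + (1)·(0.0732) = 0.122.

Step 4 — take square root: d = √(0.122) ≈ 0.3492.

d(x, mu) = √(0.122) ≈ 0.3492


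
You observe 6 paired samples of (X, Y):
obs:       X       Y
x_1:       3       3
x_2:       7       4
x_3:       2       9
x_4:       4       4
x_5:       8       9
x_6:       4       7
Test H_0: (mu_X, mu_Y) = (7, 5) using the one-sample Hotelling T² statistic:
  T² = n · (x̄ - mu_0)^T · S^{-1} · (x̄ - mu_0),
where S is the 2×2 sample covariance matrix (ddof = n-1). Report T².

Step 1 — sample mean vector:
  mean(X) = (3 + 7 + 2 + 4 + 8 + 4) / 6 = 28/6 = 4.6667
  mean(Y) = (3 + 4 + 9 + 4 + 9 + 7) / 6 = 36/6 = 6
  x̄ = (4.6667, 6),  deviation x̄ - mu_0 = (4.6667, 6) - (7, 5) = (-2.3333, 1).

Step 2 — sample covariance matrix, S[i,j] = (1/(n-1)) · Σ_k (x_{k,i} - mean_i) · (x_{k,j} - mean_j), divisor n-1 = 5:
  S[X,X] = ((-1.6667)·(-1.6667) + (2.3333)·(2.3333) + (-2.6667)·(-2.6667) + (-0.6667)·(-0.6667) + (3.3333)·(3.3333) + (-0.6667)·(-0.6667)) / 5 = 27.3333/5 = 5.4667
  S[X,Y] = ((-1.6667)·(-3) + (2.3333)·(-2) + (-2.6667)·(3) + (-0.6667)·(-2) + (3.3333)·(3) + (-0.6667)·(1)) / 5 = 3/5 = 0.6
  S[Y,Y] = ((-3)·(-3) + (-2)·(-2) + (3)·(3) + (-2)·(-2) + (3)·(3) + (1)·(1)) / 5 = 36/5 = 7.2
  S = [[5.4667, 0.6],
 [0.6, 7.2]].

Step 3 — invert S. det(S) = 5.4667·7.2 - (0.6)² = 39.
  S^{-1} = (1/det) · [[d, -b], [-b, a]] = [[0.1846, -0.0154],
 [-0.0154, 0.1402]].

Step 4 — quadratic form (x̄ - mu_0)^T · S^{-1} · (x̄ - mu_0):
  S^{-1} · (x̄ - mu_0) = (-0.4462, 0.1761),
  (x̄ - mu_0)^T · [...] = (-2.3333)·(-0.4462) + (1)·(0.1761) = 1.2171.

Step 5 — scale by n: T² = 6 · 1.2171 = 7.3026.

T² ≈ 7.3026


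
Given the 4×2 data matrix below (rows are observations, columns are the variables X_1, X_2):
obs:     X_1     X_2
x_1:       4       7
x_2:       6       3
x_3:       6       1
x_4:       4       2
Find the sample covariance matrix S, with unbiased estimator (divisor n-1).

Step 1 — column means:
  mean(X_1) = (4 + 6 + 6 + 4) / 4 = 20/4 = 5
  mean(X_2) = (7 + 3 + 1 + 2) / 4 = 13/4 = 3.25

Step 2 — sample covariance S[i,j] = (1/(n-1)) · Σ_k (x_{k,i} - mean_i) · (x_{k,j} - mean_j), with n-1 = 3.
  S[X_1,X_1] = ((-1)·(-1) + (1)·(1) + (1)·(1) + (-1)·(-1)) / 3 = 4/3 = 1.3333
  S[X_1,X_2] = ((-1)·(3.75) + (1)·(-0.25) + (1)·(-2.25) + (-1)·(-1.25)) / 3 = -5/3 = -1.6667
  S[X_2,X_2] = ((3.75)·(3.75) + (-0.25)·(-0.25) + (-2.25)·(-2.25) + (-1.25)·(-1.25)) / 3 = 20.75/3 = 6.9167

S is symmetric (S[j,i] = S[i,j]). Assembling:

S = [[1.3333, -1.6667],
 [-1.6667, 6.9167]]


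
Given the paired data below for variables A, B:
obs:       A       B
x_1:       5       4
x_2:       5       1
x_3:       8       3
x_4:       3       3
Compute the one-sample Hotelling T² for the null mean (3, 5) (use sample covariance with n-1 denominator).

Step 1 — sample mean vector:
  mean(A) = (5 + 5 + 8 + 3) / 4 = 21/4 = 5.25
  mean(B) = (4 + 1 + 3 + 3) / 4 = 11/4 = 2.75
  x̄ = (5.25, 2.75),  deviation x̄ - mu_0 = (5.25, 2.75) - (3, 5) = (2.25, -2.25).

Step 2 — sample covariance matrix, S[i,j] = (1/(n-1)) · Σ_k (x_{k,i} - mean_i) · (x_{k,j} - mean_j), divisor n-1 = 3:
  S[A,A] = ((-0.25)·(-0.25) + (-0.25)·(-0.25) + (2.75)·(2.75) + (-2.25)·(-2.25)) / 3 = 12.75/3 = 4.25
  S[A,B] = ((-0.25)·(1.25) + (-0.25)·(-1.75) + (2.75)·(0.25) + (-2.25)·(0.25)) / 3 = 0.25/3 = 0.0833
  S[B,B] = ((1.25)·(1.25) + (-1.75)·(-1.75) + (0.25)·(0.25) + (0.25)·(0.25)) / 3 = 4.75/3 = 1.5833
  S = [[4.25, 0.0833],
 [0.0833, 1.5833]].

Step 3 — invert S. det(S) = 4.25·1.5833 - (0.0833)² = 6.7222.
  S^{-1} = (1/det) · [[d, -b], [-b, a]] = [[0.2355, -0.0124],
 [-0.0124, 0.6322]].

Step 4 — quadratic form (x̄ - mu_0)^T · S^{-1} · (x̄ - mu_0):
  S^{-1} · (x̄ - mu_0) = (0.5579, -1.4504),
  (x̄ - mu_0)^T · [...] = (2.25)·(0.5579) + (-2.25)·(-1.4504) = 4.5186.

Step 5 — scale by n: T² = 4 · 4.5186 = 18.0744.

T² ≈ 18.0744


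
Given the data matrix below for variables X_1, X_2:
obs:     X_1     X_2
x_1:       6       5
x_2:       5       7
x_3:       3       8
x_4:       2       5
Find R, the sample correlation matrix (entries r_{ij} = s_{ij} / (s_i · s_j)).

Step 1 — column means:
  mean(X_1) = (6 + 5 + 3 + 2) / 4 = 16/4 = 4
  mean(X_2) = (5 + 7 + 8 + 5) / 4 = 25/4 = 6.25

Step 2 — sample variances and covariances s[i,j] = (1/(n-1)) · Σ_k (x_{k,i} - mean_i) · (x_{k,j} - mean_j), with n-1 = 3:
  s[X_1,X_1] = ((2)·(2) + (1)·(1) + (-1)·(-1) + (-2)·(-2)) / 3 = 10/3 = 3.3333
  s[X_1,X_2] = ((2)·(-1.25) + (1)·(0.75) + (-1)·(1.75) + (-2)·(-1.25)) / 3 = -1/3 = -0.3333
  s[X_2,X_2] = ((-1.25)·(-1.25) + (0.75)·(0.75) + (1.75)·(1.75) + (-1.25)·(-1.25)) / 3 = 6.75/3 = 2.25
  Sample standard deviations s_i = √(s[i,i]):
  s(X_1) = √(3.3333) = 1.8257
  s(X_2) = √(2.25) = 1.5

Step 3 — r_{ij} = s_{ij} / (s_i · s_j):
  r[X_1,X_1] = 1 (diagonal).
  r[X_1,X_2] = -0.3333 / (1.8257 · 1.5) = -0.3333 / 2.7386 = -0.1217
  r[X_2,X_2] = 1 (diagonal).

R is symmetric with unit diagonal. Assembling:

R = [[1, -0.1217],
 [-0.1217, 1]]


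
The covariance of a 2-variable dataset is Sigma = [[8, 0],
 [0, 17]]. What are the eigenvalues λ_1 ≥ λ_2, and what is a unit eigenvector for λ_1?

Step 1 — characteristic polynomial of 2×2 Sigma:
  det(Sigma - λI) = λ² - trace · λ + det = 0.
  trace = 8 + 17 = 25, det = 8·17 - (0)² = 136.
Step 2 — discriminant:
  Δ = trace² - 4·det = 625 - 544 = 81.
Step 3 — eigenvalues:
  λ = (trace ± √Δ)/2 = (25 ± 9)/2,
  λ_1 = 17,  λ_2 = 8.

Step 4 — unit eigenvector for λ_1: Sigma is diagonal, so its eigenvectors are the coordinate axes. λ_1 = 17 is the diagonal entry on the second coordinate axis, hence
  v_1 = (0, 1) (||v_1|| = 1).

λ_1 = 17,  λ_2 = 8;  v_1 ≈ (0, 1)


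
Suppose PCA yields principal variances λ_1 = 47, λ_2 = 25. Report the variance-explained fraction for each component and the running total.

Step 1 — total variance = trace(Sigma) = Σ λ_i = 47 + 25 = 72.

Step 2 — fraction explained by component i = λ_i / Σ λ:
  PC1: 47/72 = 0.6528
  PC2: 25/72 = 0.3472

Step 3 — cumulative fraction after k components = (λ_1 + ... + λ_k) / Σ λ:
  k = 1: 47/72 = 0.6528
  k = 2: (47 + 25)/72 = 72/72 = 1

Summary (fraction, with percent):

explained: PC1 0.6528 (65.28%), PC2 0.3472 (34.72%);  cumulative: 0.6528, 1


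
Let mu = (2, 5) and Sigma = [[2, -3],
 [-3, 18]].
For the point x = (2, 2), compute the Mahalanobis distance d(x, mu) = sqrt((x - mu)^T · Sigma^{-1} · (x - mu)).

Step 1 — centre the observation: (x - mu) = (0, -3).

Step 2 — invert Sigma. det(Sigma) = 2·18 - (-3)² = 27.
  Sigma^{-1} = (1/det) · [[d, -b], [-b, a]] = [[0.6667, 0.1111],
 [0.1111, 0.0741]].

Step 3 — form the quadratic (x - mu)^T · Sigma^{-1} · (x - mu):
  Sigma^{-1} · (x - mu) = (-0.3333, -0.2222).
  (x - mu)^T · [Sigma^{-1} · (x - mu)] = (0)·(-0.3333) + (-3)·(-0.2222) = 0.6667.

Step 4 — take square root: d = √(0.6667) ≈ 0.8165.

d(x, mu) = √(0.6667) ≈ 0.8165


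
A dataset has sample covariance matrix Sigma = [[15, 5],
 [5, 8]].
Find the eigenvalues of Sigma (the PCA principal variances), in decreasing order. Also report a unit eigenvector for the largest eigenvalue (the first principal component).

Step 1 — characteristic polynomial of 2×2 Sigma:
  det(Sigma - λI) = λ² - trace · λ + det = 0.
  trace = 15 + 8 = 23, det = 15·8 - (5)² = 95.
Step 2 — discriminant:
  Δ = trace² - 4·det = 529 - 380 = 149.
Step 3 — eigenvalues:
  λ = (trace ± √Δ)/2 = (23 ± 12.2066)/2,
  λ_1 = 17.6033,  λ_2 = 5.3967.

Step 4 — unit eigenvector for λ_1: solve (Sigma - λ_1 I)v = 0. First row:
  (15 - 17.6033)·v_x + (5)·v_y = 0, i.e. (-2.6033)·v_x + (5)·v_y = 0,
  so v ∝ (b, λ_1 - a) = (5, 2.6033) = u.
  ||u|| = √((5)² + (2.6033)²) = √(31.7771) ≈ 5.6371,
  v_1 = u/||u|| ≈ (0.887, 0.4618) (||v_1|| = 1).

λ_1 = 17.6033,  λ_2 = 5.3967;  v_1 ≈ (0.887, 0.4618)


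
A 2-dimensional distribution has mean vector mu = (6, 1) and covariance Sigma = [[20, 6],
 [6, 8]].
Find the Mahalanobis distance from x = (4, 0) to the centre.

Step 1 — centre the observation: (x - mu) = (-2, -1).

Step 2 — invert Sigma. det(Sigma) = 20·8 - (6)² = 124.
  Sigma^{-1} = (1/det) · [[d, -b], [-b, a]] = [[0.0645, -0.0484],
 [-0.0484, 0.1613]].

Step 3 — form the quadratic (x - mu)^T · Sigma^{-1} · (x - mu):
  Sigma^{-1} · (x - mu) = (-0.0806, -0.0645).
  (x - mu)^T · [Sigma^{-1} · (x - mu)] = (-2)·(-0.0806) + (-1)·(-0.0645) = 0.2258.

Step 4 — take square root: d = √(0.2258) ≈ 0.4752.

d(x, mu) = √(0.2258) ≈ 0.4752


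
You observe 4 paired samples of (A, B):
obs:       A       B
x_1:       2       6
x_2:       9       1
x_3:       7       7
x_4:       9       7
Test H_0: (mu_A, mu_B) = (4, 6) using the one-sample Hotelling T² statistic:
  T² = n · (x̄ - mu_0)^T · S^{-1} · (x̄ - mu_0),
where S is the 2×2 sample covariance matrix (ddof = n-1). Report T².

Step 1 — sample mean vector:
  mean(A) = (2 + 9 + 7 + 9) / 4 = 27/4 = 6.75
  mean(B) = (6 + 1 + 7 + 7) / 4 = 21/4 = 5.25
  x̄ = (6.75, 5.25),  deviation x̄ - mu_0 = (6.75, 5.25) - (4, 6) = (2.75, -0.75).

Step 2 — sample covariance matrix, S[i,j] = (1/(n-1)) · Σ_k (x_{k,i} - mean_i) · (x_{k,j} - mean_j), divisor n-1 = 3:
  S[A,A] = ((-4.75)·(-4.75) + (2.25)·(2.25) + (0.25)·(0.25) + (2.25)·(2.25)) / 3 = 32.75/3 = 10.9167
  S[A,B] = ((-4.75)·(0.75) + (2.25)·(-4.25) + (0.25)·(1.75) + (2.25)·(1.75)) / 3 = -8.75/3 = -2.9167
  S[B,B] = ((0.75)·(0.75) + (-4.25)·(-4.25) + (1.75)·(1.75) + (1.75)·(1.75)) / 3 = 24.75/3 = 8.25
  S = [[10.9167, -2.9167],
 [-2.9167, 8.25]].

Step 3 — invert S. det(S) = 10.9167·8.25 - (-2.9167)² = 81.5556.
  S^{-1} = (1/det) · [[d, -b], [-b, a]] = [[0.1012, 0.0358],
 [0.0358, 0.1339]].

Step 4 — quadratic form (x̄ - mu_0)^T · S^{-1} · (x̄ - mu_0):
  S^{-1} · (x̄ - mu_0) = (0.2514, -0.002),
  (x̄ - mu_0)^T · [...] = (2.75)·(0.2514) + (-0.75)·(-0.002) = 0.6928.

Step 5 — scale by n: T² = 4 · 0.6928 = 2.7711.

T² ≈ 2.7711


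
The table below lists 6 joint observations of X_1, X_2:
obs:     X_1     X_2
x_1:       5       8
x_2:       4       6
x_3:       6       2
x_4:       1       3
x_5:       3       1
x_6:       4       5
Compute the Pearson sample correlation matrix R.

Step 1 — column means:
  mean(X_1) = (5 + 4 + 6 + 1 + 3 + 4) / 6 = 23/6 = 3.8333
  mean(X_2) = (8 + 6 + 2 + 3 + 1 + 5) / 6 = 25/6 = 4.1667

Step 2 — sample variances and covariances s[i,j] = (1/(n-1)) · Σ_k (x_{k,i} - mean_i) · (x_{k,j} - mean_j), with n-1 = 5:
  s[X_1,X_1] = ((1.1667)·(1.1667) + (0.1667)·(0.1667) + (2.1667)·(2.1667) + (-2.8333)·(-2.8333) + (-0.8333)·(-0.8333) + (0.1667)·(0.1667)) / 5 = 14.8333/5 = 2.9667
  s[X_1,X_2] = ((1.1667)·(3.8333) + (0.1667)·(1.8333) + (2.1667)·(-2.1667) + (-2.8333)·(-1.1667) + (-0.8333)·(-3.1667) + (0.1667)·(0.8333)) / 5 = 6.1667/5 = 1.2333
  s[X_2,X_2] = ((3.8333)·(3.8333) + (1.8333)·(1.8333) + (-2.1667)·(-2.1667) + (-1.1667)·(-1.1667) + (-3.1667)·(-3.1667) + (0.8333)·(0.8333)) / 5 = 34.8333/5 = 6.9667
  Sample standard deviations s_i = √(s[i,i]):
  s(X_1) = √(2.9667) = 1.7224
  s(X_2) = √(6.9667) = 2.6394

Step 3 — r_{ij} = s_{ij} / (s_i · s_j):
  r[X_1,X_1] = 1 (diagonal).
  r[X_1,X_2] = 1.2333 / (1.7224 · 2.6394) = 1.2333 / 4.5462 = 0.2713
  r[X_2,X_2] = 1 (diagonal).

R is symmetric with unit diagonal. Assembling:

R = [[1, 0.2713],
 [0.2713, 1]]


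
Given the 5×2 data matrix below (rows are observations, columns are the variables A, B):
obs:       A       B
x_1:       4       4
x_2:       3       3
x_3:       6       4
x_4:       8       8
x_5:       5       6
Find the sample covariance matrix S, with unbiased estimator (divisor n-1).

Step 1 — column means:
  mean(A) = (4 + 3 + 6 + 8 + 5) / 5 = 26/5 = 5.2
  mean(B) = (4 + 3 + 4 + 8 + 6) / 5 = 25/5 = 5

Step 2 — sample covariance S[i,j] = (1/(n-1)) · Σ_k (x_{k,i} - mean_i) · (x_{k,j} - mean_j), with n-1 = 4.
  S[A,A] = ((-1.2)·(-1.2) + (-2.2)·(-2.2) + (0.8)·(0.8) + (2.8)·(2.8) + (-0.2)·(-0.2)) / 4 = 14.8/4 = 3.7
  S[A,B] = ((-1.2)·(-1) + (-2.2)·(-2) + (0.8)·(-1) + (2.8)·(3) + (-0.2)·(1)) / 4 = 13/4 = 3.25
  S[B,B] = ((-1)·(-1) + (-2)·(-2) + (-1)·(-1) + (3)·(3) + (1)·(1)) / 4 = 16/4 = 4

S is symmetric (S[j,i] = S[i,j]). Assembling:

S = [[3.7, 3.25],
 [3.25, 4]]


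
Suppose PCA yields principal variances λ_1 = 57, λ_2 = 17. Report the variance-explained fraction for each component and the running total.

Step 1 — total variance = trace(Sigma) = Σ λ_i = 57 + 17 = 74.

Step 2 — fraction explained by component i = λ_i / Σ λ:
  PC1: 57/74 = 0.7703
  PC2: 17/74 = 0.2297

Step 3 — cumulative fraction after k components = (λ_1 + ... + λ_k) / Σ λ:
  k = 1: 57/74 = 0.7703
  k = 2: (57 + 17)/74 = 74/74 = 1

Summary (fraction, with percent):

explained: PC1 0.7703 (77.03%), PC2 0.2297 (22.97%);  cumulative: 0.7703, 1


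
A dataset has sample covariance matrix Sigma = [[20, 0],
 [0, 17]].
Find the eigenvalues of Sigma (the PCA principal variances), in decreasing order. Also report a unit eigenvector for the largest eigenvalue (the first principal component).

Step 1 — characteristic polynomial of 2×2 Sigma:
  det(Sigma - λI) = λ² - trace · λ + det = 0.
  trace = 20 + 17 = 37, det = 20·17 - (0)² = 340.
Step 2 — discriminant:
  Δ = trace² - 4·det = 1369 - 1360 = 9.
Step 3 — eigenvalues:
  λ = (trace ± √Δ)/2 = (37 ± 3)/2,
  λ_1 = 20,  λ_2 = 17.

Step 4 — unit eigenvector for λ_1: Sigma is diagonal, so its eigenvectors are the coordinate axes. λ_1 = 20 is the diagonal entry on the first coordinate axis, hence
  v_1 = (1, 0) (||v_1|| = 1).

λ_1 = 20,  λ_2 = 17;  v_1 ≈ (1, 0)


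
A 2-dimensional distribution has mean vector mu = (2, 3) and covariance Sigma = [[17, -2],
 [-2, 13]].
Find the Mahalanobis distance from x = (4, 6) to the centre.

Step 1 — centre the observation: (x - mu) = (2, 3).

Step 2 — invert Sigma. det(Sigma) = 17·13 - (-2)² = 217.
  Sigma^{-1} = (1/det) · [[d, -b], [-b, a]] = [[0.0599, 0.0092],
 [0.0092, 0.0783]].

Step 3 — form the quadratic (x - mu)^T · Sigma^{-1} · (x - mu):
  Sigma^{-1} · (x - mu) = (0.1475, 0.2535).
  (x - mu)^T · [Sigma^{-1} · (x - mu)] = (2)·(0.1475) + (3)·(0.2535) = 1.0553.

Step 4 — take square root: d = √(1.0553) ≈ 1.0273.

d(x, mu) = √(1.0553) ≈ 1.0273


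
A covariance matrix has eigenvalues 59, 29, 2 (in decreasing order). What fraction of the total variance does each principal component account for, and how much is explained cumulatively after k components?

Step 1 — total variance = trace(Sigma) = Σ λ_i = 59 + 29 + 2 = 90.

Step 2 — fraction explained by component i = λ_i / Σ λ:
  PC1: 59/90 = 0.6556
  PC2: 29/90 = 0.3222
  PC3: 2/90 = 0.0222

Step 3 — cumulative fraction after k components = (λ_1 + ... + λ_k) / Σ λ:
  k = 1: 59/90 = 0.6556
  k = 2: (59 + 29)/90 = 88/90 = 0.9778
  k = 3: (59 + 29 + 2)/90 = 90/90 = 1

Summary (fraction, with percent):

explained: PC1 0.6556 (65.56%), PC2 0.3222 (32.22%), PC3 0.0222 (2.22%);  cumulative: 0.6556, 0.9778, 1


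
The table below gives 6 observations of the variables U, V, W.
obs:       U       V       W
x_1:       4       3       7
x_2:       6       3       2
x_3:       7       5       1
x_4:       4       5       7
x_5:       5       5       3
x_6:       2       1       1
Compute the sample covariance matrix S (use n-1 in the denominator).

Step 1 — column means:
  mean(U) = (4 + 6 + 7 + 4 + 5 + 2) / 6 = 28/6 = 4.6667
  mean(V) = (3 + 3 + 5 + 5 + 5 + 1) / 6 = 22/6 = 3.6667
  mean(W) = (7 + 2 + 1 + 7 + 3 + 1) / 6 = 21/6 = 3.5

Step 2 — sample covariance S[i,j] = (1/(n-1)) · Σ_k (x_{k,i} - mean_i) · (x_{k,j} - mean_j), with n-1 = 5.
  S[U,U] = ((-0.6667)·(-0.6667) + (1.3333)·(1.3333) + (2.3333)·(2.3333) + (-0.6667)·(-0.6667) + (0.3333)·(0.3333) + (-2.6667)·(-2.6667)) / 5 = 15.3333/5 = 3.0667
  S[U,V] = ((-0.6667)·(-0.6667) + (1.3333)·(-0.6667) + (2.3333)·(1.3333) + (-0.6667)·(1.3333) + (0.3333)·(1.3333) + (-2.6667)·(-2.6667)) / 5 = 9.3333/5 = 1.8667
  S[U,W] = ((-0.6667)·(3.5) + (1.3333)·(-1.5) + (2.3333)·(-2.5) + (-0.6667)·(3.5) + (0.3333)·(-0.5) + (-2.6667)·(-2.5)) / 5 = -6/5 = -1.2
  S[V,V] = ((-0.6667)·(-0.6667) + (-0.6667)·(-0.6667) + (1.3333)·(1.3333) + (1.3333)·(1.3333) + (1.3333)·(1.3333) + (-2.6667)·(-2.6667)) / 5 = 13.3333/5 = 2.6667
  S[V,W] = ((-0.6667)·(3.5) + (-0.6667)·(-1.5) + (1.3333)·(-2.5) + (1.3333)·(3.5) + (1.3333)·(-0.5) + (-2.6667)·(-2.5)) / 5 = 6/5 = 1.2
  S[W,W] = ((3.5)·(3.5) + (-1.5)·(-1.5) + (-2.5)·(-2.5) + (3.5)·(3.5) + (-0.5)·(-0.5) + (-2.5)·(-2.5)) / 5 = 39.5/5 = 7.9

S is symmetric (S[j,i] = S[i,j]). Assembling:

S = [[3.0667, 1.8667, -1.2],
 [1.8667, 2.6667, 1.2],
 [-1.2, 1.2, 7.9]]


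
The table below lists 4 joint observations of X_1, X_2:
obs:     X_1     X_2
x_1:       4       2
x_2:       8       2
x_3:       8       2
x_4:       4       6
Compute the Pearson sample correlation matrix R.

Step 1 — column means:
  mean(X_1) = (4 + 8 + 8 + 4) / 4 = 24/4 = 6
  mean(X_2) = (2 + 2 + 2 + 6) / 4 = 12/4 = 3

Step 2 — sample variances and covariances s[i,j] = (1/(n-1)) · Σ_k (x_{k,i} - mean_i) · (x_{k,j} - mean_j), with n-1 = 3:
  s[X_1,X_1] = ((-2)·(-2) + (2)·(2) + (2)·(2) + (-2)·(-2)) / 3 = 16/3 = 5.3333
  s[X_1,X_2] = ((-2)·(-1) + (2)·(-1) + (2)·(-1) + (-2)·(3)) / 3 = -8/3 = -2.6667
  s[X_2,X_2] = ((-1)·(-1) + (-1)·(-1) + (-1)·(-1) + (3)·(3)) / 3 = 12/3 = 4
  Sample standard deviations s_i = √(s[i,i]):
  s(X_1) = √(5.3333) = 2.3094
  s(X_2) = √(4) = 2

Step 3 — r_{ij} = s_{ij} / (s_i · s_j):
  r[X_1,X_1] = 1 (diagonal).
  r[X_1,X_2] = -2.6667 / (2.3094 · 2) = -2.6667 / 4.6188 = -0.5774
  r[X_2,X_2] = 1 (diagonal).

R is symmetric with unit diagonal. Assembling:

R = [[1, -0.5774],
 [-0.5774, 1]]


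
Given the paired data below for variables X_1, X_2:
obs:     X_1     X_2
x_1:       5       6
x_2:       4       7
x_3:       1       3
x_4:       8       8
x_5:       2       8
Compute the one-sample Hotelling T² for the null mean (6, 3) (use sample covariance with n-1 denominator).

Step 1 — sample mean vector:
  mean(X_1) = (5 + 4 + 1 + 8 + 2) / 5 = 20/5 = 4
  mean(X_2) = (6 + 7 + 3 + 8 + 8) / 5 = 32/5 = 6.4
  x̄ = (4, 6.4),  deviation x̄ - mu_0 = (4, 6.4) - (6, 3) = (-2, 3.4).

Step 2 — sample covariance matrix, S[i,j] = (1/(n-1)) · Σ_k (x_{k,i} - mean_i) · (x_{k,j} - mean_j), divisor n-1 = 4:
  S[X_1,X_1] = ((1)·(1) + (0)·(0) + (-3)·(-3) + (4)·(4) + (-2)·(-2)) / 4 = 30/4 = 7.5
  S[X_1,X_2] = ((1)·(-0.4) + (0)·(0.6) + (-3)·(-3.4) + (4)·(1.6) + (-2)·(1.6)) / 4 = 13/4 = 3.25
  S[X_2,X_2] = ((-0.4)·(-0.4) + (0.6)·(0.6) + (-3.4)·(-3.4) + (1.6)·(1.6) + (1.6)·(1.6)) / 4 = 17.2/4 = 4.3
  S = [[7.5, 3.25],
 [3.25, 4.3]].

Step 3 — invert S. det(S) = 7.5·4.3 - (3.25)² = 21.6875.
  S^{-1} = (1/det) · [[d, -b], [-b, a]] = [[0.1983, -0.1499],
 [-0.1499, 0.3458]].

Step 4 — quadratic form (x̄ - mu_0)^T · S^{-1} · (x̄ - mu_0):
  S^{-1} · (x̄ - mu_0) = (-0.9061, 1.4755),
  (x̄ - mu_0)^T · [...] = (-2)·(-0.9061) + (3.4)·(1.4755) = 6.8288.

Step 5 — scale by n: T² = 5 · 6.8288 = 34.1441.

T² ≈ 34.1441


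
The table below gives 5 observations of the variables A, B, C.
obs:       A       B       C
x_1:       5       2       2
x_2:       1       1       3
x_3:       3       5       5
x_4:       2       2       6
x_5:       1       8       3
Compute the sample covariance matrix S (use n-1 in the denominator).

Step 1 — column means:
  mean(A) = (5 + 1 + 3 + 2 + 1) / 5 = 12/5 = 2.4
  mean(B) = (2 + 1 + 5 + 2 + 8) / 5 = 18/5 = 3.6
  mean(C) = (2 + 3 + 5 + 6 + 3) / 5 = 19/5 = 3.8

Step 2 — sample covariance S[i,j] = (1/(n-1)) · Σ_k (x_{k,i} - mean_i) · (x_{k,j} - mean_j), with n-1 = 4.
  S[A,A] = ((2.6)·(2.6) + (-1.4)·(-1.4) + (0.6)·(0.6) + (-0.4)·(-0.4) + (-1.4)·(-1.4)) / 4 = 11.2/4 = 2.8
  S[A,B] = ((2.6)·(-1.6) + (-1.4)·(-2.6) + (0.6)·(1.4) + (-0.4)·(-1.6) + (-1.4)·(4.4)) / 4 = -5.2/4 = -1.3
  S[A,C] = ((2.6)·(-1.8) + (-1.4)·(-0.8) + (0.6)·(1.2) + (-0.4)·(2.2) + (-1.4)·(-0.8)) / 4 = -2.6/4 = -0.65
  S[B,B] = ((-1.6)·(-1.6) + (-2.6)·(-2.6) + (1.4)·(1.4) + (-1.6)·(-1.6) + (4.4)·(4.4)) / 4 = 33.2/4 = 8.3
  S[B,C] = ((-1.6)·(-1.8) + (-2.6)·(-0.8) + (1.4)·(1.2) + (-1.6)·(2.2) + (4.4)·(-0.8)) / 4 = -0.4/4 = -0.1
  S[C,C] = ((-1.8)·(-1.8) + (-0.8)·(-0.8) + (1.2)·(1.2) + (2.2)·(2.2) + (-0.8)·(-0.8)) / 4 = 10.8/4 = 2.7

S is symmetric (S[j,i] = S[i,j]). Assembling:

S = [[2.8, -1.3, -0.65],
 [-1.3, 8.3, -0.1],
 [-0.65, -0.1, 2.7]]


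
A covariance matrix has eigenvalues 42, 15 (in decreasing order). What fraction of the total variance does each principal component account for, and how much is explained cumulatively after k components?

Step 1 — total variance = trace(Sigma) = Σ λ_i = 42 + 15 = 57.

Step 2 — fraction explained by component i = λ_i / Σ λ:
  PC1: 42/57 = 0.7368
  PC2: 15/57 = 0.2632

Step 3 — cumulative fraction after k components = (λ_1 + ... + λ_k) / Σ λ:
  k = 1: 42/57 = 0.7368
  k = 2: (42 + 15)/57 = 57/57 = 1

Summary (fraction, with percent):

explained: PC1 0.7368 (73.68%), PC2 0.2632 (26.32%);  cumulative: 0.7368, 1


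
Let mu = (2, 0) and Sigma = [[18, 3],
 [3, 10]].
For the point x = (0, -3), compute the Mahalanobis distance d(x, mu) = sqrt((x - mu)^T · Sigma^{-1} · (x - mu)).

Step 1 — centre the observation: (x - mu) = (-2, -3).

Step 2 — invert Sigma. det(Sigma) = 18·10 - (3)² = 171.
  Sigma^{-1} = (1/det) · [[d, -b], [-b, a]] = [[0.0585, -0.0175],
 [-0.0175, 0.1053]].

Step 3 — form the quadratic (x - mu)^T · Sigma^{-1} · (x - mu):
  Sigma^{-1} · (x - mu) = (-0.0643, -0.2807).
  (x - mu)^T · [Sigma^{-1} · (x - mu)] = (-2)·(-0.0643) + (-3)·(-0.2807) = 0.9708.

Step 4 — take square root: d = √(0.9708) ≈ 0.9853.

d(x, mu) = √(0.9708) ≈ 0.9853


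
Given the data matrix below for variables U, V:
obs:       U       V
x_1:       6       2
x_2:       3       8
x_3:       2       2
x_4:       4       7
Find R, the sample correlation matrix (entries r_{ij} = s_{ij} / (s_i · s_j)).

Step 1 — column means:
  mean(U) = (6 + 3 + 2 + 4) / 4 = 15/4 = 3.75
  mean(V) = (2 + 8 + 2 + 7) / 4 = 19/4 = 4.75

Step 2 — sample variances and covariances s[i,j] = (1/(n-1)) · Σ_k (x_{k,i} - mean_i) · (x_{k,j} - mean_j), with n-1 = 3:
  s[U,U] = ((2.25)·(2.25) + (-0.75)·(-0.75) + (-1.75)·(-1.75) + (0.25)·(0.25)) / 3 = 8.75/3 = 2.9167
  s[U,V] = ((2.25)·(-2.75) + (-0.75)·(3.25) + (-1.75)·(-2.75) + (0.25)·(2.25)) / 3 = -3.25/3 = -1.0833
  s[V,V] = ((-2.75)·(-2.75) + (3.25)·(3.25) + (-2.75)·(-2.75) + (2.25)·(2.25)) / 3 = 30.75/3 = 10.25
  Sample standard deviations s_i = √(s[i,i]):
  s(U) = √(2.9167) = 1.7078
  s(V) = √(10.25) = 3.2016

Step 3 — r_{ij} = s_{ij} / (s_i · s_j):
  r[U,U] = 1 (diagonal).
  r[U,V] = -1.0833 / (1.7078 · 3.2016) = -1.0833 / 5.4677 = -0.1981
  r[V,V] = 1 (diagonal).

R is symmetric with unit diagonal. Assembling:

R = [[1, -0.1981],
 [-0.1981, 1]]


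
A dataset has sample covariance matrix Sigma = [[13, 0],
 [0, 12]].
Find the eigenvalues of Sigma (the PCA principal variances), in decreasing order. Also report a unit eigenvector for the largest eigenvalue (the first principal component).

Step 1 — characteristic polynomial of 2×2 Sigma:
  det(Sigma - λI) = λ² - trace · λ + det = 0.
  trace = 13 + 12 = 25, det = 13·12 - (0)² = 156.
Step 2 — discriminant:
  Δ = trace² - 4·det = 625 - 624 = 1.
Step 3 — eigenvalues:
  λ = (trace ± √Δ)/2 = (25 ± 1)/2,
  λ_1 = 13,  λ_2 = 12.

Step 4 — unit eigenvector for λ_1: Sigma is diagonal, so its eigenvectors are the coordinate axes. λ_1 = 13 is the diagonal entry on the first coordinate axis, hence
  v_1 = (1, 0) (||v_1|| = 1).

λ_1 = 13,  λ_2 = 12;  v_1 ≈ (1, 0)


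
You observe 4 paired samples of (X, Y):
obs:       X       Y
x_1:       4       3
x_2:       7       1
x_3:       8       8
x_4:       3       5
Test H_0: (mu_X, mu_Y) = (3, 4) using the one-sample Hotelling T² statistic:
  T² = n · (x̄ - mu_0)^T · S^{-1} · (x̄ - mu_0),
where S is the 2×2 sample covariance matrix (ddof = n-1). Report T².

Step 1 — sample mean vector:
  mean(X) = (4 + 7 + 8 + 3) / 4 = 22/4 = 5.5
  mean(Y) = (3 + 1 + 8 + 5) / 4 = 17/4 = 4.25
  x̄ = (5.5, 4.25),  deviation x̄ - mu_0 = (5.5, 4.25) - (3, 4) = (2.5, 0.25).

Step 2 — sample covariance matrix, S[i,j] = (1/(n-1)) · Σ_k (x_{k,i} - mean_i) · (x_{k,j} - mean_j), divisor n-1 = 3:
  S[X,X] = ((-1.5)·(-1.5) + (1.5)·(1.5) + (2.5)·(2.5) + (-2.5)·(-2.5)) / 3 = 17/3 = 5.6667
  S[X,Y] = ((-1.5)·(-1.25) + (1.5)·(-3.25) + (2.5)·(3.75) + (-2.5)·(0.75)) / 3 = 4.5/3 = 1.5
  S[Y,Y] = ((-1.25)·(-1.25) + (-3.25)·(-3.25) + (3.75)·(3.75) + (0.75)·(0.75)) / 3 = 26.75/3 = 8.9167
  S = [[5.6667, 1.5],
 [1.5, 8.9167]].

Step 3 — invert S. det(S) = 5.6667·8.9167 - (1.5)² = 48.2778.
  S^{-1} = (1/det) · [[d, -b], [-b, a]] = [[0.1847, -0.0311],
 [-0.0311, 0.1174]].

Step 4 — quadratic form (x̄ - mu_0)^T · S^{-1} · (x̄ - mu_0):
  S^{-1} · (x̄ - mu_0) = (0.454, -0.0483),
  (x̄ - mu_0)^T · [...] = (2.5)·(0.454) + (0.25)·(-0.0483) = 1.1228.

Step 5 — scale by n: T² = 4 · 1.1228 = 4.4914.

T² ≈ 4.4914


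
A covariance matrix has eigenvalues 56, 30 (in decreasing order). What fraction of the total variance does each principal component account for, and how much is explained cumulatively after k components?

Step 1 — total variance = trace(Sigma) = Σ λ_i = 56 + 30 = 86.

Step 2 — fraction explained by component i = λ_i / Σ λ:
  PC1: 56/86 = 0.6512
  PC2: 30/86 = 0.3488

Step 3 — cumulative fraction after k components = (λ_1 + ... + λ_k) / Σ λ:
  k = 1: 56/86 = 0.6512
  k = 2: (56 + 30)/86 = 86/86 = 1

Summary (fraction, with percent):

explained: PC1 0.6512 (65.12%), PC2 0.3488 (34.88%);  cumulative: 0.6512, 1


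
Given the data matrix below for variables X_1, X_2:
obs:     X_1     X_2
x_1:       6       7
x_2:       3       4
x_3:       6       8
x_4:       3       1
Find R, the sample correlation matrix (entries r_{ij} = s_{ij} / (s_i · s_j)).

Step 1 — column means:
  mean(X_1) = (6 + 3 + 6 + 3) / 4 = 18/4 = 4.5
  mean(X_2) = (7 + 4 + 8 + 1) / 4 = 20/4 = 5

Step 2 — sample variances and covariances s[i,j] = (1/(n-1)) · Σ_k (x_{k,i} - mean_i) · (x_{k,j} - mean_j), with n-1 = 3:
  s[X_1,X_1] = ((1.5)·(1.5) + (-1.5)·(-1.5) + (1.5)·(1.5) + (-1.5)·(-1.5)) / 3 = 9/3 = 3
  s[X_1,X_2] = ((1.5)·(2) + (-1.5)·(-1) + (1.5)·(3) + (-1.5)·(-4)) / 3 = 15/3 = 5
  s[X_2,X_2] = ((2)·(2) + (-1)·(-1) + (3)·(3) + (-4)·(-4)) / 3 = 30/3 = 10
  Sample standard deviations s_i = √(s[i,i]):
  s(X_1) = √(3) = 1.7321
  s(X_2) = √(10) = 3.1623

Step 3 — r_{ij} = s_{ij} / (s_i · s_j):
  r[X_1,X_1] = 1 (diagonal).
  r[X_1,X_2] = 5 / (1.7321 · 3.1623) = 5 / 5.4772 = 0.9129
  r[X_2,X_2] = 1 (diagonal).

R is symmetric with unit diagonal. Assembling:

R = [[1, 0.9129],
 [0.9129, 1]]


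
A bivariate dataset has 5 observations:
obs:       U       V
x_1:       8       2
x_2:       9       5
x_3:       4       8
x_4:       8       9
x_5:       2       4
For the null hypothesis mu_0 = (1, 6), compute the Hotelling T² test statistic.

Step 1 — sample mean vector:
  mean(U) = (8 + 9 + 4 + 8 + 2) / 5 = 31/5 = 6.2
  mean(V) = (2 + 5 + 8 + 9 + 4) / 5 = 28/5 = 5.6
  x̄ = (6.2, 5.6),  deviation x̄ - mu_0 = (6.2, 5.6) - (1, 6) = (5.2, -0.4).

Step 2 — sample covariance matrix, S[i,j] = (1/(n-1)) · Σ_k (x_{k,i} - mean_i) · (x_{k,j} - mean_j), divisor n-1 = 4:
  S[U,U] = ((1.8)·(1.8) + (2.8)·(2.8) + (-2.2)·(-2.2) + (1.8)·(1.8) + (-4.2)·(-4.2)) / 4 = 36.8/4 = 9.2
  S[U,V] = ((1.8)·(-3.6) + (2.8)·(-0.6) + (-2.2)·(2.4) + (1.8)·(3.4) + (-4.2)·(-1.6)) / 4 = -0.6/4 = -0.15
  S[V,V] = ((-3.6)·(-3.6) + (-0.6)·(-0.6) + (2.4)·(2.4) + (3.4)·(3.4) + (-1.6)·(-1.6)) / 4 = 33.2/4 = 8.3
  S = [[9.2, -0.15],
 [-0.15, 8.3]].

Step 3 — invert S. det(S) = 9.2·8.3 - (-0.15)² = 76.3375.
  S^{-1} = (1/det) · [[d, -b], [-b, a]] = [[0.1087, 0.002],
 [0.002, 0.1205]].

Step 4 — quadratic form (x̄ - mu_0)^T · S^{-1} · (x̄ - mu_0):
  S^{-1} · (x̄ - mu_0) = (0.5646, -0.038),
  (x̄ - mu_0)^T · [...] = (5.2)·(0.5646) + (-0.4)·(-0.038) = 2.9511.

Step 5 — scale by n: T² = 5 · 2.9511 = 14.7555.

T² ≈ 14.7555


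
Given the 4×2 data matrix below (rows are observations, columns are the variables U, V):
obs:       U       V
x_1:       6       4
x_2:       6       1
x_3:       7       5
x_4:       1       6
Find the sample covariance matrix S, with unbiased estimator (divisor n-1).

Step 1 — column means:
  mean(U) = (6 + 6 + 7 + 1) / 4 = 20/4 = 5
  mean(V) = (4 + 1 + 5 + 6) / 4 = 16/4 = 4

Step 2 — sample covariance S[i,j] = (1/(n-1)) · Σ_k (x_{k,i} - mean_i) · (x_{k,j} - mean_j), with n-1 = 3.
  S[U,U] = ((1)·(1) + (1)·(1) + (2)·(2) + (-4)·(-4)) / 3 = 22/3 = 7.3333
  S[U,V] = ((1)·(0) + (1)·(-3) + (2)·(1) + (-4)·(2)) / 3 = -9/3 = -3
  S[V,V] = ((0)·(0) + (-3)·(-3) + (1)·(1) + (2)·(2)) / 3 = 14/3 = 4.6667

S is symmetric (S[j,i] = S[i,j]). Assembling:

S = [[7.3333, -3],
 [-3, 4.6667]]


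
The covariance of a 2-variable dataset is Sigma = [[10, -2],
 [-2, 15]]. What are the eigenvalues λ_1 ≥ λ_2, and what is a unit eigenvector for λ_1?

Step 1 — characteristic polynomial of 2×2 Sigma:
  det(Sigma - λI) = λ² - trace · λ + det = 0.
  trace = 10 + 15 = 25, det = 10·15 - (-2)² = 146.
Step 2 — discriminant:
  Δ = trace² - 4·det = 625 - 584 = 41.
Step 3 — eigenvalues:
  λ = (trace ± √Δ)/2 = (25 ± 6.4031)/2,
  λ_1 = 15.7016,  λ_2 = 9.2984.

Step 4 — unit eigenvector for λ_1: solve (Sigma - λ_1 I)v = 0. First row:
  (10 - 15.7016)·v_x + (-2)·v_y = 0, i.e. (-5.7016)·v_x + (-2)·v_y = 0,
  so v ∝ (b, λ_1 - a) = (-2, 5.7016); multiply by -1 so the first entry is positive: u = (2, -5.7016).
  ||u|| = √((2)² + (-5.7016)²) = √(36.5078) ≈ 6.0422,
  v_1 = u/||u|| ≈ (0.331, -0.9436) (||v_1|| = 1).

λ_1 = 15.7016,  λ_2 = 9.2984;  v_1 ≈ (0.331, -0.9436)


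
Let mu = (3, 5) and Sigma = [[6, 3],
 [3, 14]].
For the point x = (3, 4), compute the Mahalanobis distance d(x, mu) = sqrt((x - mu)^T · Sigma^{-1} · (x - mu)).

Step 1 — centre the observation: (x - mu) = (0, -1).

Step 2 — invert Sigma. det(Sigma) = 6·14 - (3)² = 75.
  Sigma^{-1} = (1/det) · [[d, -b], [-b, a]] = [[0.1867, -0.04],
 [-0.04, 0.08]].

Step 3 — form the quadratic (x - mu)^T · Sigma^{-1} · (x - mu):
  Sigma^{-1} · (x - mu) = (0.04, -0.08).
  (x - mu)^T · [Sigma^{-1} · (x - mu)] = (0)·(0.04) + (-1)·(-0.08) = 0.08.

Step 4 — take square root: d = √(0.08) ≈ 0.2828.

d(x, mu) = √(0.08) ≈ 0.2828


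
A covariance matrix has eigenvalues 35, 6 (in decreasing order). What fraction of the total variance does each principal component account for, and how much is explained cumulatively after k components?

Step 1 — total variance = trace(Sigma) = Σ λ_i = 35 + 6 = 41.

Step 2 — fraction explained by component i = λ_i / Σ λ:
  PC1: 35/41 = 0.8537
  PC2: 6/41 = 0.1463

Step 3 — cumulative fraction after k components = (λ_1 + ... + λ_k) / Σ λ:
  k = 1: 35/41 = 0.8537
  k = 2: (35 + 6)/41 = 41/41 = 1

Summary (fraction, with percent):

explained: PC1 0.8537 (85.37%), PC2 0.1463 (14.63%);  cumulative: 0.8537, 1


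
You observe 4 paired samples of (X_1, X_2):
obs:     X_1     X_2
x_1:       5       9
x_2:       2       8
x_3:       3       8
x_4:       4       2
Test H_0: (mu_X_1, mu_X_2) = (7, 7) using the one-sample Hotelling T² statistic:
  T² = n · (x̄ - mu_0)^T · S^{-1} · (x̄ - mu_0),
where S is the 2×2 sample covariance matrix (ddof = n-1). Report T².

Step 1 — sample mean vector:
  mean(X_1) = (5 + 2 + 3 + 4) / 4 = 14/4 = 3.5
  mean(X_2) = (9 + 8 + 8 + 2) / 4 = 27/4 = 6.75
  x̄ = (3.5, 6.75),  deviation x̄ - mu_0 = (3.5, 6.75) - (7, 7) = (-3.5, -0.25).

Step 2 — sample covariance matrix, S[i,j] = (1/(n-1)) · Σ_k (x_{k,i} - mean_i) · (x_{k,j} - mean_j), divisor n-1 = 3:
  S[X_1,X_1] = ((1.5)·(1.5) + (-1.5)·(-1.5) + (-0.5)·(-0.5) + (0.5)·(0.5)) / 3 = 5/3 = 1.6667
  S[X_1,X_2] = ((1.5)·(2.25) + (-1.5)·(1.25) + (-0.5)·(1.25) + (0.5)·(-4.75)) / 3 = -1.5/3 = -0.5
  S[X_2,X_2] = ((2.25)·(2.25) + (1.25)·(1.25) + (1.25)·(1.25) + (-4.75)·(-4.75)) / 3 = 30.75/3 = 10.25
  S = [[1.6667, -0.5],
 [-0.5, 10.25]].

Step 3 — invert S. det(S) = 1.6667·10.25 - (-0.5)² = 16.8333.
  S^{-1} = (1/det) · [[d, -b], [-b, a]] = [[0.6089, 0.0297],
 [0.0297, 0.099]].

Step 4 — quadratic form (x̄ - mu_0)^T · S^{-1} · (x̄ - mu_0):
  S^{-1} · (x̄ - mu_0) = (-2.1386, -0.1287),
  (x̄ - mu_0)^T · [...] = (-3.5)·(-2.1386) + (-0.25)·(-0.1287) = 7.5173.

Step 5 — scale by n: T² = 4 · 7.5173 = 30.0693.

T² ≈ 30.0693


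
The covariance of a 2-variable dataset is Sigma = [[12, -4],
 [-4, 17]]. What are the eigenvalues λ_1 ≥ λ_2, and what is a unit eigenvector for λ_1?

Step 1 — characteristic polynomial of 2×2 Sigma:
  det(Sigma - λI) = λ² - trace · λ + det = 0.
  trace = 12 + 17 = 29, det = 12·17 - (-4)² = 188.
Step 2 — discriminant:
  Δ = trace² - 4·det = 841 - 752 = 89.
Step 3 — eigenvalues:
  λ = (trace ± √Δ)/2 = (29 ± 9.434)/2,
  λ_1 = 19.217,  λ_2 = 9.783.

Step 4 — unit eigenvector for λ_1: solve (Sigma - λ_1 I)v = 0. First row:
  (12 - 19.217)·v_x + (-4)·v_y = 0, i.e. (-7.217)·v_x + (-4)·v_y = 0,
  so v ∝ (b, λ_1 - a) = (-4, 7.217); multiply by -1 so the first entry is positive: u = (4, -7.217).
  ||u|| = √((4)² + (-7.217)²) = √(68.085) ≈ 8.2514,
  v_1 = u/||u|| ≈ (0.4848, -0.8746) (||v_1|| = 1).

λ_1 = 19.217,  λ_2 = 9.783;  v_1 ≈ (0.4848, -0.8746)
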